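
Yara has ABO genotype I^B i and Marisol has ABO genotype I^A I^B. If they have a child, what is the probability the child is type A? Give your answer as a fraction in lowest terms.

1/4

ABO cross I^B i × I^A I^B → offspring phenotypes: 1/4 A, 1/2 B, 1/4 AB.
So P(type A) = 1/4.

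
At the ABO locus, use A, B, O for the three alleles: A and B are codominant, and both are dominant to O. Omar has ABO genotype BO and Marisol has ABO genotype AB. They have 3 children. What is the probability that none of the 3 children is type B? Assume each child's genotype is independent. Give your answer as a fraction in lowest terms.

1/8

ABO cross BO × AB → 1/4 A, 1/2 B, 1/4 AB.
So P(type B) = 1/2 per child.
P(not type B) = 1/2 for one child; (1/2)^3 = 1/8.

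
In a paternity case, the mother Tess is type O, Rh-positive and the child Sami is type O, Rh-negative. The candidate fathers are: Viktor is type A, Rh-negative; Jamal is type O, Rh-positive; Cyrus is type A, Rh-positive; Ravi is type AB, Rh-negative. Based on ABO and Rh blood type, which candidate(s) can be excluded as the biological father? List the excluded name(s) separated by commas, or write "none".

Ravi

A candidate is excluded only if no genotype consistent with his phenotype could produce a type O, Rh-negative child with a type O, Rh-positive mother.
Ravi (type AB, Rh-): no genotype consistent with that phenotype can produce a type-O Rh- child with a type-O mother.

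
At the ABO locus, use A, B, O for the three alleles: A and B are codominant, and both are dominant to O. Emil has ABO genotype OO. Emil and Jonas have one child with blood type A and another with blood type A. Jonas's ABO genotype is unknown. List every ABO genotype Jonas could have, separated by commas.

For each candidate genotype of Jonas, check whether crossing it with OO can produce every observed child phenotype.
  AA → possible child types {A} ✓
  AB → possible child types {A, B} ✓
  AO → possible child types {O, A} ✓
  BB → possible child types {B} ✗
  BO → possible child types {O, B} ✗
  OO → possible child types {O} ✗

AA, AB, AO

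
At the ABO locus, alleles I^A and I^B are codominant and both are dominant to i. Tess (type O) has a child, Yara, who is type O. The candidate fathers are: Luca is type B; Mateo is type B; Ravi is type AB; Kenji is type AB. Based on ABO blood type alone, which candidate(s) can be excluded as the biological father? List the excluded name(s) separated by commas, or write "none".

A candidate is excluded only if no genotype consistent with his phenotype could produce a type O child with a type O mother.
Ravi (type AB): no genotype consistent with that phenotype can produce a type-O child with a type-O mother.
Kenji (type AB): no genotype consistent with that phenotype can produce a type-O child with a type-O mother.

Ravi, Kenji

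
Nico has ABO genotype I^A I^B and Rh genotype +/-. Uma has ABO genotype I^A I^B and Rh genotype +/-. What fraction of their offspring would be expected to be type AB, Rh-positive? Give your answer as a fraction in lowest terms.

ABO cross I^A I^B × I^A I^B → offspring phenotypes: 1/4 A, 1/4 B, 1/2 AB.
Rh cross +/- × +/- → 3/4 Rh+, 1/4 Rh-.
Independent loci: P(type AB, Rh-positive) = 1/2 × 3/4 = 3/8.

3/8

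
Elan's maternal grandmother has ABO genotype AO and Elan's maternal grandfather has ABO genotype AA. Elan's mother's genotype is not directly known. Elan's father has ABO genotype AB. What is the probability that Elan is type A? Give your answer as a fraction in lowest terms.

1/2

Elan's mother's ABO genotype from AO × AA: 1/2 AA, 1/2 AO.
Crossing each possibility with the father AB and summing P(type A): 1/2·1/2 + 1/2·1/2 = 1/2.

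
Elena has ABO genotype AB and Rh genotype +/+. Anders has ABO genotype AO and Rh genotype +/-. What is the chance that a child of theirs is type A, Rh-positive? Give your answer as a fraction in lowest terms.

1/2

ABO cross AB × AO → offspring phenotypes: 1/2 A, 1/4 B, 1/4 AB.
Rh cross +/+ × +/- → 1 Rh+.
Independent loci: P(type A, Rh-positive) = 1/2 × 1 = 1/2.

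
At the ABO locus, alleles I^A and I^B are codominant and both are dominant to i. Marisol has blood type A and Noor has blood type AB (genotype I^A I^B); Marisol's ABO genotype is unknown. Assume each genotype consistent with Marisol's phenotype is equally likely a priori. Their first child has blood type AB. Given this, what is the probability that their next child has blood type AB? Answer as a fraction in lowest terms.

5/12

Possible genotypes: Marisol ∈ {I^A I^A, I^A i}; Noor ∈ {I^A I^B}.
Weight each parental genotype pair by prior × P(type-AB child):
  I^A I^A × I^A I^B: posterior weight 2/3; P(next child type AB) = 1/2.
  I^A i × I^A I^B: posterior weight 1/3; P(next child type AB) = 1/4.
Weighted sum = 5/12.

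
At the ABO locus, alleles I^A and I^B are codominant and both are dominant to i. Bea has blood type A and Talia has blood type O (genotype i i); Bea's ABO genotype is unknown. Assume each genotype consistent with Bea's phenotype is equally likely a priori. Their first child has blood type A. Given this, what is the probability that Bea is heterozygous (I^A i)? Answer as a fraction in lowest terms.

Possible genotypes: Bea ∈ {I^A I^A, I^A i}; Talia ∈ {i i}.
Weight each parental genotype pair by prior × P(type-A child):
  I^A I^A × i i: posterior weight 2/3.
  I^A i × i i: posterior weight 1/3.
Sum the posterior weight over pairs where Bea is I^A i: 1/3.

1/3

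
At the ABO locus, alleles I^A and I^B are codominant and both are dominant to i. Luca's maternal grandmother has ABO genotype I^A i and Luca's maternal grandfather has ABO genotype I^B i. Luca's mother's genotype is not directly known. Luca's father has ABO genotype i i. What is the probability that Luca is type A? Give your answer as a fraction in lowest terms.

1/4

Luca's mother's ABO genotype from I^A i × I^B i: 1/4 I^A I^B, 1/4 I^A i, 1/4 I^B i, 1/4 i i.
Crossing each possibility with the father i i and summing P(type A): 1/4·1/2 + 1/4·1/2 + 1/4·0 + 1/4·0 = 1/4.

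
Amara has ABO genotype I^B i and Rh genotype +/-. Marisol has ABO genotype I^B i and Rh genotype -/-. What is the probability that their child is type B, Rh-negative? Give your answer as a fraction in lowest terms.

3/8

ABO cross I^B i × I^B i → offspring phenotypes: 1/4 O, 3/4 B.
Rh cross +/- × -/- → 1/2 Rh+, 1/2 Rh-.
Independent loci: P(type B, Rh-negative) = 3/4 × 1/2 = 3/8.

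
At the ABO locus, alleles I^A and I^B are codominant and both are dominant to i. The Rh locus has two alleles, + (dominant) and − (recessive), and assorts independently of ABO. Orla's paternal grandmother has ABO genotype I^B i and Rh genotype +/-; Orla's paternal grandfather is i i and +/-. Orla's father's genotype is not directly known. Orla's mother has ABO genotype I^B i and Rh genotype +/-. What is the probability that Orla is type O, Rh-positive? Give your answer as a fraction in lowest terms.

9/32

Orla's father's ABO genotype from I^B i × i i: 1/2 I^B i, 1/2 i i.
Crossing each possibility with the mother I^B i and summing P(type O): 1/2·1/4 + 1/2·1/2 = 3/8.
Similarly for Rh via the father's Rh distribution: P(Rh+) = 3/4.
Independent loci: 3/8 × 3/4 = 9/32.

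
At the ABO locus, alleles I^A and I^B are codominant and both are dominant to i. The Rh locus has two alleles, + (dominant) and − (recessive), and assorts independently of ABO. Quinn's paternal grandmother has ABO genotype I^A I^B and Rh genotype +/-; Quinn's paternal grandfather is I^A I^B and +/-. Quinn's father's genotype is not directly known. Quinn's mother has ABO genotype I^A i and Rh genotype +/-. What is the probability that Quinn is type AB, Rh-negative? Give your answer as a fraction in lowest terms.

1/16

Quinn's father's ABO genotype from I^A I^B × I^A I^B: 1/4 I^A I^A, 1/2 I^A I^B, 1/4 I^B I^B.
Crossing each possibility with the mother I^A i and summing P(type AB): 1/4·0 + 1/2·1/4 + 1/4·1/2 = 1/4.
Similarly for Rh via the father's Rh distribution: P(Rh-) = 1/4.
Independent loci: 1/4 × 1/4 = 1/16.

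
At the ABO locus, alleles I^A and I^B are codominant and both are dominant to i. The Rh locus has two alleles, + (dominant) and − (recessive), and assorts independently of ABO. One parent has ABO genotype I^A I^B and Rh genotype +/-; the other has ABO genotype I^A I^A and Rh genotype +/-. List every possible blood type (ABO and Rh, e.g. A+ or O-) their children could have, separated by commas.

A+, A-, AB+, AB-

Gametes from I^A I^B × I^A I^A give offspring ABO genotypes I^A I^A, I^A I^B, i.e. phenotypes A, AB.
Rh cross +/- × +/- → phenotypes Rh+, Rh-.
Combining independently: A+, A-, AB+, AB-.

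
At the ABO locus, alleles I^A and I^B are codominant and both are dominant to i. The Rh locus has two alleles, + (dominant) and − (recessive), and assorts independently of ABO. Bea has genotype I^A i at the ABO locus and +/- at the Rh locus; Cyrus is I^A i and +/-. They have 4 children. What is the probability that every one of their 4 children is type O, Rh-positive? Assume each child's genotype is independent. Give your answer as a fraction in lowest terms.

ABO cross I^A i × I^A i → 1/4 O, 3/4 A.
Rh cross +/- × +/- → 3/4 Rh+, 1/4 Rh-; so P(type O, Rh-positive) = 1/4 × 3/4 = 3/16 per child.
All 4 independent: (3/16)^4 = 81/65536.

81/65536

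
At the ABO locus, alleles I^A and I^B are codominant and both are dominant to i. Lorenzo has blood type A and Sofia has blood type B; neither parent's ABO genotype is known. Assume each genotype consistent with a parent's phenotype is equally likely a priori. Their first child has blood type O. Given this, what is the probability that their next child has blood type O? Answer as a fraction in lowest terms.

1/4

Possible genotypes: Lorenzo ∈ {I^A I^A, I^A i}; Sofia ∈ {I^B I^B, I^B i}.
Weight each parental genotype pair by prior × P(type-O child):
  I^A i × I^B i: posterior weight 1; P(next child type O) = 1/4.
Weighted sum = 1/4.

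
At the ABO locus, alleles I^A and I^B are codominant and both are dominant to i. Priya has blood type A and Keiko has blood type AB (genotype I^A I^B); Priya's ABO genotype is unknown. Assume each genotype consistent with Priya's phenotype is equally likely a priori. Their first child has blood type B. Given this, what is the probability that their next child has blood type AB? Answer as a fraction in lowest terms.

1/4

Possible genotypes: Priya ∈ {I^A I^A, I^A i}; Keiko ∈ {I^A I^B}.
Weight each parental genotype pair by prior × P(type-B child):
  I^A i × I^A I^B: posterior weight 1; P(next child type AB) = 1/4.
Weighted sum = 1/4.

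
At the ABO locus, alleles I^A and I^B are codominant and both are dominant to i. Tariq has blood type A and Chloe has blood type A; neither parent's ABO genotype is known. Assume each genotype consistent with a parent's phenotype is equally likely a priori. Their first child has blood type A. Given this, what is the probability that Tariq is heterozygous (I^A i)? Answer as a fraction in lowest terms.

7/15

Possible genotypes: Tariq ∈ {I^A I^A, I^A i}; Chloe ∈ {I^A I^A, I^A i}.
Weight each parental genotype pair by prior × P(type-A child):
  I^A I^A × I^A I^A: posterior weight 4/15.
  I^A I^A × I^A i: posterior weight 4/15.
  I^A i × I^A I^A: posterior weight 4/15.
  I^A i × I^A i: posterior weight 1/5.
Sum the posterior weight over pairs where Tariq is I^A i: 7/15.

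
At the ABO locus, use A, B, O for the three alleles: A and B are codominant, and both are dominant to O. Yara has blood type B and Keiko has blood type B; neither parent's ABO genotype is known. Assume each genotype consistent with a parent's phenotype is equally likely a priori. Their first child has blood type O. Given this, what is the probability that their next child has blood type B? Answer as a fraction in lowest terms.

Possible genotypes: Yara ∈ {BB, BO}; Keiko ∈ {BB, BO}.
Weight each parental genotype pair by prior × P(type-O child):
  BO × BO: posterior weight 1; P(next child type B) = 3/4.
Weighted sum = 3/4.

3/4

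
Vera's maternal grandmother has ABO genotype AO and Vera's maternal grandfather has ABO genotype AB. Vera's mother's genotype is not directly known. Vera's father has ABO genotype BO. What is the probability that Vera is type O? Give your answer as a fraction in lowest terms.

1/8

Vera's mother's ABO genotype from AO × AB: 1/4 AA, 1/4 AB, 1/4 AO, 1/4 BO.
Crossing each possibility with the father BO and summing P(type O): 1/4·0 + 1/4·0 + 1/4·1/4 + 1/4·1/4 = 1/8.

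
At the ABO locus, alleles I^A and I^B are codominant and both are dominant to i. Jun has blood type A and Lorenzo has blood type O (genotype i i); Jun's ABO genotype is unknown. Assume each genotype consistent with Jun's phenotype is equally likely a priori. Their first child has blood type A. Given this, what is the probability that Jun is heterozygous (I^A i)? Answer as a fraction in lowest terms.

1/3

Possible genotypes: Jun ∈ {I^A I^A, I^A i}; Lorenzo ∈ {i i}.
Weight each parental genotype pair by prior × P(type-A child):
  I^A I^A × i i: posterior weight 2/3.
  I^A i × i i: posterior weight 1/3.
Sum the posterior weight over pairs where Jun is I^A i: 1/3.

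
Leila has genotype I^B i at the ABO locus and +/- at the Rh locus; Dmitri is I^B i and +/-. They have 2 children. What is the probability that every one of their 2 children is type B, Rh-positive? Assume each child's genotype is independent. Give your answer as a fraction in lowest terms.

ABO cross I^B i × I^B i → 1/4 O, 3/4 B.
Rh cross +/- × +/- → 3/4 Rh+, 1/4 Rh-; so P(type B, Rh-positive) = 3/4 × 3/4 = 9/16 per child.
All 2 independent: (9/16)^2 = 81/256.

81/256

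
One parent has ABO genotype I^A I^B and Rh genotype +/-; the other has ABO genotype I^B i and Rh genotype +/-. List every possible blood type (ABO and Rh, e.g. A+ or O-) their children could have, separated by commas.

Gametes from I^A I^B × I^B i give offspring ABO genotypes I^A I^B, I^A i, I^B I^B, I^B i, i.e. phenotypes A, B, AB.
Rh cross +/- × +/- → phenotypes Rh+, Rh-.
Combining independently: A+, A-, B+, B-, AB+, AB-.

A+, A-, B+, B-, AB+, AB-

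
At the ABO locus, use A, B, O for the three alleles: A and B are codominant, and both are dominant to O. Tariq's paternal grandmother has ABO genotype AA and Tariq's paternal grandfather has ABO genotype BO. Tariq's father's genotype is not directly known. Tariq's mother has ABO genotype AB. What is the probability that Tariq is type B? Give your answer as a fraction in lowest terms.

1/4

Tariq's father's ABO genotype from AA × BO: 1/2 AB, 1/2 AO.
Crossing each possibility with the mother AB and summing P(type B): 1/2·1/4 + 1/2·1/4 = 1/4.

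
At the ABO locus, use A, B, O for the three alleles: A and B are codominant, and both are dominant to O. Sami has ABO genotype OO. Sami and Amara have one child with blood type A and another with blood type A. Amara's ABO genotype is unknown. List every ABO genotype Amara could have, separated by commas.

AA, AB, AO

For each candidate genotype of Amara, check whether crossing it with OO can produce every observed child phenotype.
  AA → possible child types {A} ✓
  AB → possible child types {A, B} ✓
  AO → possible child types {O, A} ✓
  BB → possible child types {B} ✗
  BO → possible child types {O, B} ✗
  OO → possible child types {O} ✗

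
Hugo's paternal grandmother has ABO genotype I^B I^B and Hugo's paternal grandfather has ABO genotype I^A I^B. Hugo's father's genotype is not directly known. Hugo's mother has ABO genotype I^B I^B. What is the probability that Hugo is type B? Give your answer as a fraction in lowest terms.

Hugo's father's ABO genotype from I^B I^B × I^A I^B: 1/2 I^A I^B, 1/2 I^B I^B.
Crossing each possibility with the mother I^B I^B and summing P(type B): 1/2·1/2 + 1/2·1 = 3/4.

3/4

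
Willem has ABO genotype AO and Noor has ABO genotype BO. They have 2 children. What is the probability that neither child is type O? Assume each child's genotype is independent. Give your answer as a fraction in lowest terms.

ABO cross AO × BO → 1/4 O, 1/4 A, 1/4 B, 1/4 AB.
So P(type O) = 1/4 per child.
P(not type O) = 3/4 for one child; (3/4)^2 = 9/16.

9/16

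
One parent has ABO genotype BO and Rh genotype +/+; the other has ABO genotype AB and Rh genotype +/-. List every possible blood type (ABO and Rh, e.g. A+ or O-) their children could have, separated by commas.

Gametes from BO × AB give offspring ABO genotypes AB, AO, BB, BO, i.e. phenotypes A, B, AB.
Rh cross +/+ × +/- → phenotypes Rh+.
Combining independently: A+, B+, AB+.

A+, B+, AB+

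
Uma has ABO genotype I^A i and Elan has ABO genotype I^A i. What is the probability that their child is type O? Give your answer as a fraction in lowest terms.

1/4

ABO cross I^A i × I^A i → offspring phenotypes: 1/4 O, 3/4 A.
So P(type O) = 1/4.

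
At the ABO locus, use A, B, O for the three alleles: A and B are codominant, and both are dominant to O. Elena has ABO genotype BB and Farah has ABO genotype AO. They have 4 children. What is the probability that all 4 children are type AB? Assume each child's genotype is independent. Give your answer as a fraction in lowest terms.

ABO cross BB × AO → 1/2 B, 1/2 AB.
So P(type AB) = 1/2 per child.
All 4 independent: (1/2)^4 = 1/16.

1/16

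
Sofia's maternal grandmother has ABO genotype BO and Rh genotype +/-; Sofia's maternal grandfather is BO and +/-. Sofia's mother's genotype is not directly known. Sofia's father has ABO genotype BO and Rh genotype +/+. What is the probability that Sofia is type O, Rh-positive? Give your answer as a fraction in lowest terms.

Sofia's mother's ABO genotype from BO × BO: 1/4 BB, 1/2 BO, 1/4 OO.
Crossing each possibility with the father BO and summing P(type O): 1/4·0 + 1/2·1/4 + 1/4·1/2 = 1/4.
Similarly for Rh via the mother's Rh distribution: P(Rh+) = 1.
Independent loci: 1/4 × 1 = 1/4.

1/4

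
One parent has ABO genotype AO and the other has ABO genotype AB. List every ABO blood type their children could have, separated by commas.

A, B, AB

Gametes from AO × AB give offspring ABO genotypes AA, AB, AO, BO, i.e. phenotypes A, B, AB.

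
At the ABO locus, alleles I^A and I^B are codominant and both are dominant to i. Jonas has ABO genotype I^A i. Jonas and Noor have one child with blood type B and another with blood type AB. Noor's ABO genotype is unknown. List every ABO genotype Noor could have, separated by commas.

I^A I^B, I^B I^B, I^B i

For each candidate genotype of Noor, check whether crossing it with I^A i can produce every observed child phenotype.
  I^A I^A → possible child types {A} ✗
  I^A I^B → possible child types {A, B, AB} ✓
  I^A i → possible child types {O, A} ✗
  I^B I^B → possible child types {B, AB} ✓
  I^B i → possible child types {O, A, B, AB} ✓
  i i → possible child types {O, A} ✗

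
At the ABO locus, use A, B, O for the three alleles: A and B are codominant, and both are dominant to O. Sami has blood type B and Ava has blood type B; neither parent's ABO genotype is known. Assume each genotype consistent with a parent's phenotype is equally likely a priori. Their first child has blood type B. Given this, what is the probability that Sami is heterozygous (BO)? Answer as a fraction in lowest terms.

7/15

Possible genotypes: Sami ∈ {BB, BO}; Ava ∈ {BB, BO}.
Weight each parental genotype pair by prior × P(type-B child):
  BB × BB: posterior weight 4/15.
  BB × BO: posterior weight 4/15.
  BO × BB: posterior weight 4/15.
  BO × BO: posterior weight 1/5.
Sum the posterior weight over pairs where Sami is BO: 7/15.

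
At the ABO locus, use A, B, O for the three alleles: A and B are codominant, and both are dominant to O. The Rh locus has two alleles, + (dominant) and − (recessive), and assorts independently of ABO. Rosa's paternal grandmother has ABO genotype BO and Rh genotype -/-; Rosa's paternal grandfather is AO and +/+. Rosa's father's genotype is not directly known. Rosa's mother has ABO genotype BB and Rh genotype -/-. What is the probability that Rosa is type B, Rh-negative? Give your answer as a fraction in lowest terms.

Rosa's father's ABO genotype from BO × AO: 1/4 AB, 1/4 AO, 1/4 BO, 1/4 OO.
Crossing each possibility with the mother BB and summing P(type B): 1/4·1/2 + 1/4·1/2 + 1/4·1 + 1/4·1 = 3/4.
Similarly for Rh via the father's Rh distribution: P(Rh-) = 1/2.
Independent loci: 3/4 × 1/2 = 3/8.

3/8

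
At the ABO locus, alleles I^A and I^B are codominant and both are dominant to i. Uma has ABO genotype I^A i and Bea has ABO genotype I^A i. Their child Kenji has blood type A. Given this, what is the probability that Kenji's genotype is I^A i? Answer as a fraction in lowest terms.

Cross I^A i × I^A i → 1/4 I^A I^A, 1/2 I^A i, 1/4 i i.
Type-A genotypes among offspring: I^A I^A (1/4), I^A i (1/2); total 3/4.
P(I^A i | type A) = (1/2) / (3/4) = 2/3.

2/3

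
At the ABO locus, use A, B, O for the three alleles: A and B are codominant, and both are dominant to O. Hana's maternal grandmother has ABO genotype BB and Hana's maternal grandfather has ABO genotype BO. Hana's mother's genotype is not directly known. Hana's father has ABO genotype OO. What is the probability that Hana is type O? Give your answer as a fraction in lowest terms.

Hana's mother's ABO genotype from BB × BO: 1/2 BB, 1/2 BO.
Crossing each possibility with the father OO and summing P(type O): 1/2·0 + 1/2·1/2 = 1/4.

1/4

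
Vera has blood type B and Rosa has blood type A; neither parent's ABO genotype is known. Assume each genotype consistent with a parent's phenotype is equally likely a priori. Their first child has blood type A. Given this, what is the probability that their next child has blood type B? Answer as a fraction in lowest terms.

Possible genotypes: Vera ∈ {I^B I^B, I^B i}; Rosa ∈ {I^A I^A, I^A i}.
Weight each parental genotype pair by prior × P(type-A child):
  I^B i × I^A I^A: posterior weight 2/3; P(next child type B) = 0.
  I^B i × I^A i: posterior weight 1/3; P(next child type B) = 1/4.
Weighted sum = 1/12.

1/12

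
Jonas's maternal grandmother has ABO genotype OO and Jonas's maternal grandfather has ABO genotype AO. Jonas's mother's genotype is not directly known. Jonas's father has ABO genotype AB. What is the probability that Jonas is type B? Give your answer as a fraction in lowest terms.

Jonas's mother's ABO genotype from OO × AO: 1/2 AO, 1/2 OO.
Crossing each possibility with the father AB and summing P(type B): 1/2·1/4 + 1/2·1/2 = 3/8.

3/8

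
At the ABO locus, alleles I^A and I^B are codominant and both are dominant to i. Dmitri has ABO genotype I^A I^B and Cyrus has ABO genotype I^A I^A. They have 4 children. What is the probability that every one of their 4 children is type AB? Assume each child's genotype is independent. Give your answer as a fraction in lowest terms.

ABO cross I^A I^B × I^A I^A → 1/2 A, 1/2 AB.
So P(type AB) = 1/2 per child.
All 4 independent: (1/2)^4 = 1/16.

1/16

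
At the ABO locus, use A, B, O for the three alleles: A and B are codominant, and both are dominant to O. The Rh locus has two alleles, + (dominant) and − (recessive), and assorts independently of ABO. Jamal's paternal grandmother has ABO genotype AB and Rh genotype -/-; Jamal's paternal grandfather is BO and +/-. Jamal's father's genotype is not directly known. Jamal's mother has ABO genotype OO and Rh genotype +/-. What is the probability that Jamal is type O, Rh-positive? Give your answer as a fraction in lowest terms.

Jamal's father's ABO genotype from AB × BO: 1/4 AB, 1/4 AO, 1/4 BB, 1/4 BO.
Crossing each possibility with the mother OO and summing P(type O): 1/4·0 + 1/4·1/2 + 1/4·0 + 1/4·1/2 = 1/4.
Similarly for Rh via the father's Rh distribution: P(Rh+) = 5/8.
Independent loci: 1/4 × 5/8 = 5/32.

5/32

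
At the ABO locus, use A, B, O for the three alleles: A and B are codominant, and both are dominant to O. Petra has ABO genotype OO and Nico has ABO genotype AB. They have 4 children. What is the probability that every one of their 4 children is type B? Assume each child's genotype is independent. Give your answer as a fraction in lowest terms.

ABO cross OO × AB → 1/2 A, 1/2 B.
So P(type B) = 1/2 per child.
All 4 independent: (1/2)^4 = 1/16.

1/16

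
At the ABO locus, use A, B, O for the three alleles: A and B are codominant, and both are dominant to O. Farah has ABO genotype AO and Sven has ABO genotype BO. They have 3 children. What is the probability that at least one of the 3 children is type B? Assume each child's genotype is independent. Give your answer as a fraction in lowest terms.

ABO cross AO × BO → 1/4 O, 1/4 A, 1/4 B, 1/4 AB.
So P(type B) = 1/4 per child.
P(none) = (3/4)^3 = 27/64; P(at least one) = 1 − 27/64 = 37/64.

37/64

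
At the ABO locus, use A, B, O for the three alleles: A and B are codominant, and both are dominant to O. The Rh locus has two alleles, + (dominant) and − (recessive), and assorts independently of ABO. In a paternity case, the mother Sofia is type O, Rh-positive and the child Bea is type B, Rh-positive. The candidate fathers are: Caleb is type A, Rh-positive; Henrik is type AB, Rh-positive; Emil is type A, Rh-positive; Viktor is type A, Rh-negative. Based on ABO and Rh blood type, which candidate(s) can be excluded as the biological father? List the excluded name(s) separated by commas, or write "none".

A candidate is excluded only if no genotype consistent with his phenotype could produce a type B, Rh-positive child with a type O, Rh-positive mother.
Caleb (type A, Rh+): no genotype consistent with that phenotype can produce a type-B Rh+ child with a type-O mother.
Emil (type A, Rh+): no genotype consistent with that phenotype can produce a type-B Rh+ child with a type-O mother.
Viktor (type A, Rh-): no genotype consistent with that phenotype can produce a type-B Rh+ child with a type-O mother.

Caleb, Emil, Viktor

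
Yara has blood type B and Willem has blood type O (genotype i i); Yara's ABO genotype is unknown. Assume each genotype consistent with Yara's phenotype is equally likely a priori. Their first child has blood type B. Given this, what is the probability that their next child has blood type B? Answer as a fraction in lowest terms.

Possible genotypes: Yara ∈ {I^B I^B, I^B i}; Willem ∈ {i i}.
Weight each parental genotype pair by prior × P(type-B child):
  I^B I^B × i i: posterior weight 2/3; P(next child type B) = 1.
  I^B i × i i: posterior weight 1/3; P(next child type B) = 1/2.
Weighted sum = 5/6.

5/6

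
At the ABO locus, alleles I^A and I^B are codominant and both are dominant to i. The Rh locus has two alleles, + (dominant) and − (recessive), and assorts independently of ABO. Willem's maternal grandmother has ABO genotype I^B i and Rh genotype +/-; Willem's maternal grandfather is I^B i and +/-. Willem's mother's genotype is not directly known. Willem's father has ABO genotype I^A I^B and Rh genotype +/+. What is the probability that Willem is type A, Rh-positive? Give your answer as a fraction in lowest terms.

1/4

Willem's mother's ABO genotype from I^B i × I^B i: 1/4 I^B I^B, 1/2 I^B i, 1/4 i i.
Crossing each possibility with the father I^A I^B and summing P(type A): 1/4·0 + 1/2·1/4 + 1/4·1/2 = 1/4.
Similarly for Rh via the mother's Rh distribution: P(Rh+) = 1.
Independent loci: 1/4 × 1 = 1/4.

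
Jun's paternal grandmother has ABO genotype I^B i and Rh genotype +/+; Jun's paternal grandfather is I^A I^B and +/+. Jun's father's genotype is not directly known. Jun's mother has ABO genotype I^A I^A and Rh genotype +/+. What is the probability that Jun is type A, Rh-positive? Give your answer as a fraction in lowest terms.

Jun's father's ABO genotype from I^B i × I^A I^B: 1/4 I^A I^B, 1/4 I^A i, 1/4 I^B I^B, 1/4 I^B i.
Crossing each possibility with the mother I^A I^A and summing P(type A): 1/4·1/2 + 1/4·1 + 1/4·0 + 1/4·1/2 = 1/2.
Similarly for Rh via the father's Rh distribution: P(Rh+) = 1.
Independent loci: 1/2 × 1 = 1/2.

1/2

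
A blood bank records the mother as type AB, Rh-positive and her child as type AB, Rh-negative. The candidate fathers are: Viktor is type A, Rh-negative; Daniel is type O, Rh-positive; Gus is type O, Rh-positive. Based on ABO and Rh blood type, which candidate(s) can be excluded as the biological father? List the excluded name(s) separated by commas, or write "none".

A candidate is excluded only if no genotype consistent with his phenotype could produce a type AB, Rh-negative child with a type AB, Rh-positive mother.
Daniel (type O, Rh+): no genotype consistent with that phenotype can produce a type-AB Rh- child with a type-AB mother.
Gus (type O, Rh+): no genotype consistent with that phenotype can produce a type-AB Rh- child with a type-AB mother.

Daniel, Gus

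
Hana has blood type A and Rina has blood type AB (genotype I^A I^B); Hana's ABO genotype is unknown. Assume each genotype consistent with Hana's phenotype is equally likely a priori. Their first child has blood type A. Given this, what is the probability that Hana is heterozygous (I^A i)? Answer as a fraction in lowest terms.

1/2

Possible genotypes: Hana ∈ {I^A I^A, I^A i}; Rina ∈ {I^A I^B}.
Weight each parental genotype pair by prior × P(type-A child):
  I^A I^A × I^A I^B: posterior weight 1/2.
  I^A i × I^A I^B: posterior weight 1/2.
Sum the posterior weight over pairs where Hana is I^A i: 1/2.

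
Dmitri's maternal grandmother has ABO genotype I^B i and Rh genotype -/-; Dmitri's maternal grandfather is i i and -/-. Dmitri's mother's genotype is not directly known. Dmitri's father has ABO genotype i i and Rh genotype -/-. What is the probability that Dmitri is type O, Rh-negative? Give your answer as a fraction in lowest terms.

3/4

Dmitri's mother's ABO genotype from I^B i × i i: 1/2 I^B i, 1/2 i i.
Crossing each possibility with the father i i and summing P(type O): 1/2·1/2 + 1/2·1 = 3/4.
Similarly for Rh via the mother's Rh distribution: P(Rh-) = 1.
Independent loci: 3/4 × 1 = 3/4.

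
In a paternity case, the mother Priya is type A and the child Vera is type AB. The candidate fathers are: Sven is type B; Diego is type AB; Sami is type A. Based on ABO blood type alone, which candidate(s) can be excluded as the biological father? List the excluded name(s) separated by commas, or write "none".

A candidate is excluded only if no genotype consistent with his phenotype could produce a type AB child with a type A mother.
Sami (type A): no genotype consistent with that phenotype can produce a type-AB child with a type-A mother.

Sami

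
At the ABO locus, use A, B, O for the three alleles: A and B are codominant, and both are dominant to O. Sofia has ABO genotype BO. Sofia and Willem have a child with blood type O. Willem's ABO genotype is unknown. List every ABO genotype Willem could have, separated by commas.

AO, BO, OO

For each candidate genotype of Willem, check whether crossing it with BO can produce every observed child phenotype.
  AA → possible child types {A, AB} ✗
  AB → possible child types {A, B, AB} ✗
  AO → possible child types {O, A, B, AB} ✓
  BB → possible child types {B} ✗
  BO → possible child types {O, B} ✓
  OO → possible child types {O, B} ✓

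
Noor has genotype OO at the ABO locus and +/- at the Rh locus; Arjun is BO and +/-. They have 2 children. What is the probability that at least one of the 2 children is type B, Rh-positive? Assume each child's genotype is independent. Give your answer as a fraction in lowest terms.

39/64

ABO cross OO × BO → 1/2 O, 1/2 B.
Rh cross +/- × +/- → 3/4 Rh+, 1/4 Rh-; so P(type B, Rh-positive) = 1/2 × 3/4 = 3/8 per child.
P(none) = (5/8)^2 = 25/64; P(at least one) = 1 − 25/64 = 39/64.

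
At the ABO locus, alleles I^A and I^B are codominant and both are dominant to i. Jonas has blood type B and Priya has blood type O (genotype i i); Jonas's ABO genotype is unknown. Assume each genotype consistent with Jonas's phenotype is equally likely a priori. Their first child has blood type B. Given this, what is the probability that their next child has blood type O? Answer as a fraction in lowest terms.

Possible genotypes: Jonas ∈ {I^B I^B, I^B i}; Priya ∈ {i i}.
Weight each parental genotype pair by prior × P(type-B child):
  I^B I^B × i i: posterior weight 2/3; P(next child type O) = 0.
  I^B i × i i: posterior weight 1/3; P(next child type O) = 1/2.
Weighted sum = 1/6.

1/6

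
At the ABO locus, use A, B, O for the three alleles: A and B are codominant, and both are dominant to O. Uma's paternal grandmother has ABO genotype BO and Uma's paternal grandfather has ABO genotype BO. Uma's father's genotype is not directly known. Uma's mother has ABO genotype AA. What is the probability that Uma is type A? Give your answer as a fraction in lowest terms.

Uma's father's ABO genotype from BO × BO: 1/4 BB, 1/2 BO, 1/4 OO.
Crossing each possibility with the mother AA and summing P(type A): 1/4·0 + 1/2·1/2 + 1/4·1 = 1/2.

1/2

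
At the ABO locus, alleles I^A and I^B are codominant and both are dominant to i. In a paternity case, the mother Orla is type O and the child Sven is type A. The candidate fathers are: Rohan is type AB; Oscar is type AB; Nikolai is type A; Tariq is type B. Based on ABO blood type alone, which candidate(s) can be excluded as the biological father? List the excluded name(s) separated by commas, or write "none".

A candidate is excluded only if no genotype consistent with his phenotype could produce a type A child with a type O mother.
Tariq (type B): no genotype consistent with that phenotype can produce a type-A child with a type-O mother.

Tariq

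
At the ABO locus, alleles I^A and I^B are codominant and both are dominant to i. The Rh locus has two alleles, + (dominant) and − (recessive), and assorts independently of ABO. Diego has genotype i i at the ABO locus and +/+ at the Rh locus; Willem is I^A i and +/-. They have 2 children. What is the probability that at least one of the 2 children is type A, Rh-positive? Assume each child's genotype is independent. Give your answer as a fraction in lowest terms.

ABO cross i i × I^A i → 1/2 O, 1/2 A.
Rh cross +/+ × +/- → 1 Rh+; so P(type A, Rh-positive) = 1/2 × 1 = 1/2 per child.
P(none) = (1/2)^2 = 1/4; P(at least one) = 1 − 1/4 = 3/4.

3/4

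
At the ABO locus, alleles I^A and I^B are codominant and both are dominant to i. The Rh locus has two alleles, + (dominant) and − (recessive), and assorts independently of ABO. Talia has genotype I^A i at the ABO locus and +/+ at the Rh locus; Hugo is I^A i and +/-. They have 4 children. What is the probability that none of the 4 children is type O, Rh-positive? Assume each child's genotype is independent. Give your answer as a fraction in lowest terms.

ABO cross I^A i × I^A i → 1/4 O, 3/4 A.
Rh cross +/+ × +/- → 1 Rh+; so P(type O, Rh-positive) = 1/4 × 1 = 1/4 per child.
P(not type O, Rh-positive) = 3/4 for one child; (3/4)^4 = 81/256.

81/256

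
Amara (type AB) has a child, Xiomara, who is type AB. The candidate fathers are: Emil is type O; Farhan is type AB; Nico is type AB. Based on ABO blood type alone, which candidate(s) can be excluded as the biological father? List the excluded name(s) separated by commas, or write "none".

Emil

A candidate is excluded only if no genotype consistent with his phenotype could produce a type AB child with a type AB mother.
Emil (type O): no genotype consistent with that phenotype can produce a type-AB child with a type-AB mother.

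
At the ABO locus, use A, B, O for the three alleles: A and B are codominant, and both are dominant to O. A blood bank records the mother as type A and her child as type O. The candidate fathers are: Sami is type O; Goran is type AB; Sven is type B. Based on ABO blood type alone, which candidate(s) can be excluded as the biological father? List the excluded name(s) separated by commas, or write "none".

A candidate is excluded only if no genotype consistent with his phenotype could produce a type O child with a type A mother.
Goran (type AB): no genotype consistent with that phenotype can produce a type-O child with a type-A mother.

Goran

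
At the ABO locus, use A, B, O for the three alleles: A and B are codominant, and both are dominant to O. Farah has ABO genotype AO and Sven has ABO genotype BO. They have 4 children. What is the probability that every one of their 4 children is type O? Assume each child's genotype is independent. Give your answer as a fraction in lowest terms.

1/256

ABO cross AO × BO → 1/4 O, 1/4 A, 1/4 B, 1/4 AB.
So P(type O) = 1/4 per child.
All 4 independent: (1/4)^4 = 1/256.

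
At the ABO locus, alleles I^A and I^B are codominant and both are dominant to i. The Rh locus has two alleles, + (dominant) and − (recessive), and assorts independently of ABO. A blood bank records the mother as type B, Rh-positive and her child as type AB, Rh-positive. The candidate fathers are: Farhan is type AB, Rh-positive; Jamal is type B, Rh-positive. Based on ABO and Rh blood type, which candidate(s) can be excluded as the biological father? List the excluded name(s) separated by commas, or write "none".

Jamal

A candidate is excluded only if no genotype consistent with his phenotype could produce a type AB, Rh-positive child with a type B, Rh-positive mother.
Jamal (type B, Rh+): no genotype consistent with that phenotype can produce a type-AB Rh+ child with a type-B mother.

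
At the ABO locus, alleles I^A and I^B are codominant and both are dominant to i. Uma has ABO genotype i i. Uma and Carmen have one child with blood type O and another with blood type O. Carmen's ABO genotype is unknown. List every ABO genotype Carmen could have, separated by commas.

I^A i, I^B i, i i

For each candidate genotype of Carmen, check whether crossing it with i i can produce every observed child phenotype.
  I^A I^A → possible child types {A} ✗
  I^A I^B → possible child types {A, B} ✗
  I^A i → possible child types {O, A} ✓
  I^B I^B → possible child types {B} ✗
  I^B i → possible child types {O, B} ✓
  i i → possible child types {O} ✓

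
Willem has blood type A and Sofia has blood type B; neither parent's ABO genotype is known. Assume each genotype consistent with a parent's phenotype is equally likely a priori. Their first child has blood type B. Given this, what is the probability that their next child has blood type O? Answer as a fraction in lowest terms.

1/12

Possible genotypes: Willem ∈ {AA, AO}; Sofia ∈ {BB, BO}.
Weight each parental genotype pair by prior × P(type-B child):
  AO × BB: posterior weight 2/3; P(next child type O) = 0.
  AO × BO: posterior weight 1/3; P(next child type O) = 1/4.
Weighted sum = 1/12.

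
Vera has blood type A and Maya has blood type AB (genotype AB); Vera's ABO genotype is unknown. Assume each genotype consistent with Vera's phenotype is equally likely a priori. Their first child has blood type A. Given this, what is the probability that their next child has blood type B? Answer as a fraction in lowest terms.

Possible genotypes: Vera ∈ {AA, AO}; Maya ∈ {AB}.
Weight each parental genotype pair by prior × P(type-A child):
  AA × AB: posterior weight 1/2; P(next child type B) = 0.
  AO × AB: posterior weight 1/2; P(next child type B) = 1/4.
Weighted sum = 1/8.

1/8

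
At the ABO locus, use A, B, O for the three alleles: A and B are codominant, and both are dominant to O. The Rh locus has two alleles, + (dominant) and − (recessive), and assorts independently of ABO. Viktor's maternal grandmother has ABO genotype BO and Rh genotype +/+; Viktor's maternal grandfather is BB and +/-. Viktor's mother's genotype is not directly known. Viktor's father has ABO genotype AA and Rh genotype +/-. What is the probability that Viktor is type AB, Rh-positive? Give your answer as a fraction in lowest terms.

21/32

Viktor's mother's ABO genotype from BO × BB: 1/2 BB, 1/2 BO.
Crossing each possibility with the father AA and summing P(type AB): 1/2·1 + 1/2·1/2 = 3/4.
Similarly for Rh via the mother's Rh distribution: P(Rh+) = 7/8.
Independent loci: 3/4 × 7/8 = 21/32.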